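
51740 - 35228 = 16512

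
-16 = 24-40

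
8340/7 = 1191+3/7≈1191.43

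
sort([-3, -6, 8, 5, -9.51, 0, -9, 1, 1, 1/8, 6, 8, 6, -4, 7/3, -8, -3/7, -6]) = [-9.51, -9, -8, -6, -6, -4, -3, -3/7, 0, 1/8, 1, 1, 7/3, 5, 6, 6, 8, 8]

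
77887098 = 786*99093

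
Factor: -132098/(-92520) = 2^(-2)*3^(-2)*5^(-1)*257^1 = 257/180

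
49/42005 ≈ 0.00117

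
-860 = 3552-4412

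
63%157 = 63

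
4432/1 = 4432 = 4432.00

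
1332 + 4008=5340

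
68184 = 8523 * 8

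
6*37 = 222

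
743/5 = 148 + 3/5 = 148.60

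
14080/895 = 2816/179 ≈ 15.73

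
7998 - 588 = 7410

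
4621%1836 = 949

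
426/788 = 213/394 ≈ 0.541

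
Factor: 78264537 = 3^1*13^1*2006783^1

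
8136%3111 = 1914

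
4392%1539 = 1314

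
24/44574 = 4/7429 ≈ 0.000538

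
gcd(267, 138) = 3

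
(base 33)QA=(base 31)S0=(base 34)PI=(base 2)1101100100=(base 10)868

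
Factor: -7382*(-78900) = 2^3*3^1*5^2*263^1*3691^1 = 582439800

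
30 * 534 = 16020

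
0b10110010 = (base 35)53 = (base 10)178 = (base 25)73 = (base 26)6m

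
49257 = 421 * 117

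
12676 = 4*3169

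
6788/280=24 + 17/70 ≈ 24.24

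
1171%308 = 247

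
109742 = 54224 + 55518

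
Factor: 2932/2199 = 2^2 * 3^(-1) = 4/3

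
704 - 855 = -151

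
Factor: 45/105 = 3^1 * 7^(-1) = 3/7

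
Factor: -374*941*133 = -1*2^1*7^1*11^1*17^1*19^1*941^1 = -46807222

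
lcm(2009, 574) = 4018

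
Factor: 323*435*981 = 3^3*5^1*17^1*19^1*29^1*109^1 = 137835405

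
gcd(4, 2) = 2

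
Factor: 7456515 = 3^1*5^1*11^1*45191^1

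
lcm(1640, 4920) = 4920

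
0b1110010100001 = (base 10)7329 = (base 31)7jd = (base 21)gd0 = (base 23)djf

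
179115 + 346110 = 525225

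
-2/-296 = 1/148≈0.00676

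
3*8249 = 24747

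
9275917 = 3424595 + 5851322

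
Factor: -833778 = -1*2^1*3^2*11^1*4211^1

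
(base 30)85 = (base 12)185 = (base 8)365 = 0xf5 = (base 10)245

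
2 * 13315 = 26630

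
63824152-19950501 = 43873651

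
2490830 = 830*3001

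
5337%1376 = 1209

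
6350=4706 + 1644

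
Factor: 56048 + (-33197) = 3^2 * 2539^1 = 22851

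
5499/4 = 1374+3/4 = 1374.75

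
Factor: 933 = 3^1*311^1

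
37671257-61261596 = -23590339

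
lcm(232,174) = 696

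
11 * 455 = 5005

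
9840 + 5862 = 15702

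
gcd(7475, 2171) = 13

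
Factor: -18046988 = -1*2^2*4511747^1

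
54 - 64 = -10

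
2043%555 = 378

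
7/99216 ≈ 0.0000706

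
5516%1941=1634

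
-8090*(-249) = 2014410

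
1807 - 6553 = -4746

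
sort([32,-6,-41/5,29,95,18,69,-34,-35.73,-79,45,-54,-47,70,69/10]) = [-79,-54,-47,-35.73,-34,-41/5,-6,69/10,18,29,32,45,69,70,95]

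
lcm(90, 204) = 3060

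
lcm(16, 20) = 80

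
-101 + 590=489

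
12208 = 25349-13141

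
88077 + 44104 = 132181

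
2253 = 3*751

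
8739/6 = 1456 + 1/2 = 1456.50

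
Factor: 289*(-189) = -1*3^3*7^1*17^2 = -54621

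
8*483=3864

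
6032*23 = 138736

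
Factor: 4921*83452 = 2^2*7^1*19^1*31^1*37^1*673^1 = 410667292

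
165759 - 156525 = 9234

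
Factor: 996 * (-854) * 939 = -1 * 2^3 * 3^2 * 7^1 * 61^1 * 83^1 * 313^1 = -798698376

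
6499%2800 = 899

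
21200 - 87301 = -66101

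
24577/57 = 431 + 10/57 ≈ 431.18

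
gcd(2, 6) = 2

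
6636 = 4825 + 1811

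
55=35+20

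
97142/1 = 97142 = 97142.00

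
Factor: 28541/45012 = 2^(-2)*3^(-1)*11^(-2)*31^(-1)*28541^1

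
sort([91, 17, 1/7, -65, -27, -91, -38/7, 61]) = [-91, -65, -27, -38/7, 1/7, 17, 61, 91]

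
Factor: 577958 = 2^1 * 288979^1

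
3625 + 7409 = 11034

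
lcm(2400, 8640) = 43200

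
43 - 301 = -258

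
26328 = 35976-9648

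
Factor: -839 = -1*839^1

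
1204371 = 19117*63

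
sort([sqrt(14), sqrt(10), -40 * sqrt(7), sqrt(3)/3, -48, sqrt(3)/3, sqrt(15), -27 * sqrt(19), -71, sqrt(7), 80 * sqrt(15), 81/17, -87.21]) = [-27 * sqrt(19), -40 * sqrt(7), -87.21, -71, -48, sqrt(3)/3, sqrt(3)/3, sqrt(7), sqrt(10), sqrt(14), sqrt(15), 81/17, 80 * sqrt(15)]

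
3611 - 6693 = -3082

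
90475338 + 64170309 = 154645647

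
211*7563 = 1595793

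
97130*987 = 95867310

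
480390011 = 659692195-179302184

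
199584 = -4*(-49896)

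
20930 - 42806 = -21876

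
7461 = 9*829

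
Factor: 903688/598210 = 2^2 * 5^(-1) * 37^1 * 43^1 * 71^1 * 163^(-1) * 367^(-1) = 451844/299105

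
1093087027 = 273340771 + 819746256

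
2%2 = 0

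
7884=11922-4038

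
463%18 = 13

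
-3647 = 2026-5673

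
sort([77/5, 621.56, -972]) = [-972, 77/5, 621.56]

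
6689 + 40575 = 47264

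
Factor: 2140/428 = 5^1 = 5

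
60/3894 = 10/649 ≈ 0.0154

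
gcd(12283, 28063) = 1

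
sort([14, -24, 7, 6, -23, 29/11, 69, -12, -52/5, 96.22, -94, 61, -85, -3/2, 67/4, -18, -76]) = [-94, -85, -76, -24, -23, -18, -12, -52/5, -3/2, 29/11, 6, 7, 14, 67/4, 61, 69, 96.22]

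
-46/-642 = 23/321 ≈ 0.0717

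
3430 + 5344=8774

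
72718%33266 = 6186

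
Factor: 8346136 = 2^3*929^1*1123^1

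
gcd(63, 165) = 3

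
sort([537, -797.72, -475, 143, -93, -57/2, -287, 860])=[-797.72, -475, -287, -93, -57/2, 143, 537, 860]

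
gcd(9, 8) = 1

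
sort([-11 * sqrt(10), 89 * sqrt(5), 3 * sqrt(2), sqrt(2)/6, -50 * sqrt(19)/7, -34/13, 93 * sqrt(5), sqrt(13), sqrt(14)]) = [-11 * sqrt(10), -50 * sqrt(19)/7, -34/13, sqrt(2)/6, sqrt(13), sqrt(14), 3 * sqrt(2), 89 * sqrt(5), 93 * sqrt(5)]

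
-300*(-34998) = 10499400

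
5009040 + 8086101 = 13095141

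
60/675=4/45 ≈ 0.0889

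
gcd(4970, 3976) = 994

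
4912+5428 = 10340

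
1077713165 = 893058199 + 184654966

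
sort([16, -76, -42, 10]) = [-76, -42, 10, 16]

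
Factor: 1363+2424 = 7^1*541^1 = 3787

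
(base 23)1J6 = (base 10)972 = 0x3CC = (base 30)12C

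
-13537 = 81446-94983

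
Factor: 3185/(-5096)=-1*2^(-3)*5^1=-5/8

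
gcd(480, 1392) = 48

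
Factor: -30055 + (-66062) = -1*3^1*7^1*23^1*199^1 = -96117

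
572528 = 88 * 6506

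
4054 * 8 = 32432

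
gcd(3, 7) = 1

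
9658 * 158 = 1525964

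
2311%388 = 371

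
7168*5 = 35840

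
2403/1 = 2403 = 2403.00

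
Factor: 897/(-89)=-1*3^1*13^1*23^1*89^(-1) 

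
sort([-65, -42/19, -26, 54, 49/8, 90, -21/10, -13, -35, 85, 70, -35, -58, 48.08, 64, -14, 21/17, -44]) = [-65, -58, -44, -35, -35, -26, -14, -13, -42/19, -21/10, 21/17, 49/8, 48.08, 54, 64, 70, 85, 90]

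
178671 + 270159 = 448830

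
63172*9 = 568548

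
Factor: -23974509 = -1 * 3^1 * 13^2 * 47287^1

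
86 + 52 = 138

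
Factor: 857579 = 857579^1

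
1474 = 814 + 660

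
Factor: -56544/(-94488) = 2^2*19^1*127^(-1) = 76/127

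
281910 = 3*93970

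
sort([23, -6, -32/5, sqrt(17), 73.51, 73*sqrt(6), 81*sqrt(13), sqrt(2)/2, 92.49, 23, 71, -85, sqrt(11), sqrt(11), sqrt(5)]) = [-85, -32/5, -6, sqrt(2)/2, sqrt(5), sqrt(11), sqrt(11), sqrt(17), 23, 23, 71, 73.51, 92.49, 73*sqrt(6), 81*sqrt(13)]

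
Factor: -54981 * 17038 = -1 * 2^1 * 3^2 * 7^1 * 41^1 * 149^1 * 1217^1 = -936766278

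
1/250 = 0.004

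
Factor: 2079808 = 2^6 * 32497^1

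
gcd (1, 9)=1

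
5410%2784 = 2626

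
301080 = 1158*260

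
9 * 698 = 6282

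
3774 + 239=4013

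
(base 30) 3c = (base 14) 74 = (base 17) 60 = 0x66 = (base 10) 102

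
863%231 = 170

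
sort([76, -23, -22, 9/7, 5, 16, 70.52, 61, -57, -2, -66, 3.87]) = [-66, -57, -23, -22, -2, 9/7, 3.87, 5, 16, 61, 70.52, 76]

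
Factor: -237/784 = -1 * 2^(-4) * 3^1 * 7^(-2) * 79^1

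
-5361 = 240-5601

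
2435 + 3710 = 6145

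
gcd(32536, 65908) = 4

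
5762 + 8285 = 14047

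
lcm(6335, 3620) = 25340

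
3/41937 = 1/13979 ≈ 0.0000715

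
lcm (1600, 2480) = 49600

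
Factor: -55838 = -1*2^1*27919^1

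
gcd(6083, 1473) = 1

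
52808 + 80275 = 133083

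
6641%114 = 29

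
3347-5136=-1789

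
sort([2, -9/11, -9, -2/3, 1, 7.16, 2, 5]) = [-9, -9/11, -2/3, 1, 2, 2, 5, 7.16]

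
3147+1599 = 4746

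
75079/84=893 + 67/84 ≈ 893.80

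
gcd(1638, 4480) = 14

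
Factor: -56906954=-1*2^1*13^1*2188729^1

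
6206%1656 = 1238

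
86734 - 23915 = 62819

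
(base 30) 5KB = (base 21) BC8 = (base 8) 11767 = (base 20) CFB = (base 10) 5111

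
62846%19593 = 4067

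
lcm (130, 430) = 5590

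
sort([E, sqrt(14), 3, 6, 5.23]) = [E, 3, sqrt(14), 5.23, 6]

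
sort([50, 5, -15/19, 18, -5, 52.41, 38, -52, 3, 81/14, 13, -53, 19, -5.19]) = [-53, -52, -5.19, -5, -15/19, 3, 5, 81/14, 13, 18, 19, 38, 50, 52.41]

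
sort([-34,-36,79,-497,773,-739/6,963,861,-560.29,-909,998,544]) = [-909,-560.29,-497,-739/6,-36,-34,79,544,773,861,963,998]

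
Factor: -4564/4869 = -1*2^2*3^(-2)*7^1*163^1*541^(-1)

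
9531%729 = 54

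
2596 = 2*1298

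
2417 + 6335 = 8752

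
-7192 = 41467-48659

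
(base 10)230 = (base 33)6w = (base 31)7d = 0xe6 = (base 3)22112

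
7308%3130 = 1048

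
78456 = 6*13076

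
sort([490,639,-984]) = [-984,490,639]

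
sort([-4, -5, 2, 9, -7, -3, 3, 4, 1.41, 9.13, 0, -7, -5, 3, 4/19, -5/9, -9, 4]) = [-9, -7, -7, -5, -5, -4, -3, -5/9, 0, 4/19, 1.41, 2, 3, 3, 4, 4, 9, 9.13]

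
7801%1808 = 569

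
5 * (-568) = -2840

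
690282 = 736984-46702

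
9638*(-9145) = -88139510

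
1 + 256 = 257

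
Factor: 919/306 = 2^(-1)*3^(-2)*17^(-1)*919^1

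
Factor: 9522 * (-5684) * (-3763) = 2^3 * 3^2 * 7^2 * 23^2 * 29^1 * 53^1 * 71^1 = 203665029624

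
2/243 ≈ 0.00823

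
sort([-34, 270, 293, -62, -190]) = [-190, -62, -34, 270, 293]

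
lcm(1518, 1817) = 119922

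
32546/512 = 63 + 145/256 ≈ 63.57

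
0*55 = 0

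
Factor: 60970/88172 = 2^(-1)*5^1*13^1*47^(-1) = 65/94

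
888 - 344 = 544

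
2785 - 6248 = -3463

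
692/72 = 173/18 ≈ 9.61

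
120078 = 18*6671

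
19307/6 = 3217 + 5/6 ≈ 3217.83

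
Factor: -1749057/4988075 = -1*3^1*5^(-2)*199523^(-1)*583019^1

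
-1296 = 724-2020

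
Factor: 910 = 2^1 * 5^1 * 7^1 * 13^1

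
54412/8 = 13603/2 = 6801.50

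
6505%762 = 409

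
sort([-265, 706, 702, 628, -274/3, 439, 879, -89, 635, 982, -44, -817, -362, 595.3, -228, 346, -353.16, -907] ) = [-907, -817, -362, -353.16, -265, -228, -274/3, -89, -44, 346, 439, 595.3, 628, 635, 702, 706, 879, 982] 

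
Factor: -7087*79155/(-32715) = 19^1*373^1*727^(-1)*1759^1 = 12466033/727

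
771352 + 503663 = 1275015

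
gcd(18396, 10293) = 219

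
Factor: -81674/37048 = -1 * 2^(-2) * 11^(-1) * 97^1 = -97/44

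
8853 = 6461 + 2392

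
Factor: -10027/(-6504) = 2^(-3) * 3^(-1) * 37^1 = 37/24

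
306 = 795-489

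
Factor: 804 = 2^2*3^1*67^1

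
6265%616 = 105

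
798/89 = 8 + 86/89 ≈ 8.97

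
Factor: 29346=2^1*3^1*67^1*73^1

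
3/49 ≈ 0.0612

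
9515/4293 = 2 + 929/4293 ≈ 2.22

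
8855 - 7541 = 1314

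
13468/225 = 59 + 193/225 ≈ 59.86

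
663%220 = 3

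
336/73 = 4+44/73 ≈ 4.60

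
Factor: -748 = -1 * 2^2 * 11^1 * 17^1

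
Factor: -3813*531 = -1*3^3*31^1*41^1*59^1 = -2024703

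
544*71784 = 39050496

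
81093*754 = 61144122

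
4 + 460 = 464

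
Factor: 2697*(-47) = -1*3^1*29^1*31^1*47^1 = -126759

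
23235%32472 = 23235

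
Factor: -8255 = -1*5^1*13^1*127^1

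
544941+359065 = 904006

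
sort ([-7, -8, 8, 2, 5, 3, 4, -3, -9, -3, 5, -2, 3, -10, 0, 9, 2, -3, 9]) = [-10, -9, -8, -7, -3, -3, -3, -2, 0, 2, 2, 3, 3, 4, 5, 5, 8, 9, 9]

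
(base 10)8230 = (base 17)1b82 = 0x2026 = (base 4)2000212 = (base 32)816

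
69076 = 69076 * 1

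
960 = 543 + 417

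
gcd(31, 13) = 1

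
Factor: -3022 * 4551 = -1 * 2^1 * 3^1 * 37^1 * 41^1 * 1511^1 = -13753122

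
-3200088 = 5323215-8523303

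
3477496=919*3784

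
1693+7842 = 9535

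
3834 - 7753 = -3919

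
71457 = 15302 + 56155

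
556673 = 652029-95356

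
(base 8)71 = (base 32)1p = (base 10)57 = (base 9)63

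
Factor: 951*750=2^1*3^2*5^3*317^1=713250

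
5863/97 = 60 + 43/97 ≈ 60.44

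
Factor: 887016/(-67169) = -1*2^3*3^1*13^1*2843^1*67169^(-1)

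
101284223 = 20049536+81234687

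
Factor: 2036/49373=2^2 * 97^(-1)=4/97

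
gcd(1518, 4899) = 69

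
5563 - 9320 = -3757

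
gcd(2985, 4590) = 15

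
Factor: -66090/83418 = -1*5^1*2203^1*13903^(-1) = -11015/13903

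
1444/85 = 16 + 84/85 ≈ 16.99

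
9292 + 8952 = 18244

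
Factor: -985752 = -1*2^3*3^2*13691^1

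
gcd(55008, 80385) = 3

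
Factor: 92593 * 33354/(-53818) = -1 * 3^2 * 17^1 * 71^(-1) * 109^1 * 379^(-1) * 92593^1 = -1544173461/26909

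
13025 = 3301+9724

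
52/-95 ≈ -0.547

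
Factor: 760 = 2^3 * 5^1 * 19^1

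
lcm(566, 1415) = 2830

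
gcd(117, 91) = 13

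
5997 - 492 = 5505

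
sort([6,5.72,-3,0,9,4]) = [-3,0,4,5.72,6,9]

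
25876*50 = 1293800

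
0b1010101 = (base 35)2f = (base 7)151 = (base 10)85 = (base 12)71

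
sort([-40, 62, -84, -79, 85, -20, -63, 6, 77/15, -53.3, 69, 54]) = [-84, -79, -63, -53.3, -40, -20, 77/15, 6, 54, 62, 69, 85]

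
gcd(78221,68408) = 1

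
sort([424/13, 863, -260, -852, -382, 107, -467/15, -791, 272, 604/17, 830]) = [-852, -791, -382, -260, -467/15, 424/13, 604/17, 107, 272, 830, 863]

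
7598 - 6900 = 698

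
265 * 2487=659055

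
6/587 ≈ 0.0102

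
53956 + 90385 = 144341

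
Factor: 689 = 13^1*53^1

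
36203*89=3222067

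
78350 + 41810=120160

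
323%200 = 123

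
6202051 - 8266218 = -2064167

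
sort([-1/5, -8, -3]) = [-8, -3, -1/5]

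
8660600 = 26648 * 325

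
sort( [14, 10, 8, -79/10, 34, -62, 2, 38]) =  [-62, -79/10, 2, 8, 10, 14, 34, 38]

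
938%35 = 28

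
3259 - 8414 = -5155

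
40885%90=25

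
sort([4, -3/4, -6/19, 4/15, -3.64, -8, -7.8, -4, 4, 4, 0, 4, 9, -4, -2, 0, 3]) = [-8, -7.8, -4, -4, -3.64, -2, -3/4, -6/19, 0, 0, 4/15, 3, 4, 4, 4, 4, 9]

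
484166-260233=223933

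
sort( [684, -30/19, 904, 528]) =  [-30/19, 528, 684, 904]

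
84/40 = 2 + 1/10 = 2.10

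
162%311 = 162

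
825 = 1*825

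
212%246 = 212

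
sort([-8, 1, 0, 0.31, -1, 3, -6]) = [-8, -6, -1, 0, 0.31, 1, 3]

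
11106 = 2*5553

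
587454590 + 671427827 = 1258882417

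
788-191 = 597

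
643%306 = 31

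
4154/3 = 1384+2/3 ≈ 1384.67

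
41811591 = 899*46509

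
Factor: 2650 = 2^1*5^2*53^1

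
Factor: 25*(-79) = -1*5^2*79^1 = -1975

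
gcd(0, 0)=0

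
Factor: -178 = -1*2^1*89^1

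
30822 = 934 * 33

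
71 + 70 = 141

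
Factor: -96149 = -1*96149^1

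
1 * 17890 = 17890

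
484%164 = 156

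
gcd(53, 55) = 1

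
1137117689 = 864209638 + 272908051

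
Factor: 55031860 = 2^2 * 5^1 * 13^1 * 211661^1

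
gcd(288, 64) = 32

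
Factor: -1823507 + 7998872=3^1*5^1*7^1*103^1*571^1=6175365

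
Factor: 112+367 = 479^1 = 479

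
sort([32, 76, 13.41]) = [13.41, 32, 76]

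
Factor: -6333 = -1*3^1*2111^1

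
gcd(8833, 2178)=121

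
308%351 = 308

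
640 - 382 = 258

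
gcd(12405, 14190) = 15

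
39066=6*6511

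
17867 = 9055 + 8812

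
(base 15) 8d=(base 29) 4h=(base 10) 133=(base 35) 3s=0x85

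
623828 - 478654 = 145174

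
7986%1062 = 552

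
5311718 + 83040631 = 88352349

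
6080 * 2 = 12160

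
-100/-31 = 3 + 7/31 ≈ 3.23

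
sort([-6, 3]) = [-6, 3]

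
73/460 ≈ 0.159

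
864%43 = 4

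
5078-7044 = -1966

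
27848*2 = 55696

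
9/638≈0.0141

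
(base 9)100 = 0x51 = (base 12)69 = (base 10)81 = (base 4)1101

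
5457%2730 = 2727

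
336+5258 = 5594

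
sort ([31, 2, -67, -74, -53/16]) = [-74, -67, -53/16, 2, 31]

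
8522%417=182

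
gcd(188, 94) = 94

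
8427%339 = 291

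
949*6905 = 6552845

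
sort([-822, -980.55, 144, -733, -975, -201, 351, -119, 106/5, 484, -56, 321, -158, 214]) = [-980.55, -975, -822, -733, -201, -158, -119, -56, 106/5, 144, 214, 321, 351, 484]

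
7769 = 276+7493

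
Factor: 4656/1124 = 2^2*3^1*97^1*281^(-1) = 1164/281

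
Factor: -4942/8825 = -1*2^1*5^(-2)*7^1 = -14/25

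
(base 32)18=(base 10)40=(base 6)104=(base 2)101000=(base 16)28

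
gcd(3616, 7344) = 16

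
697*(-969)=-675393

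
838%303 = 232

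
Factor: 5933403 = 3^2*7^1*53^1*1777^1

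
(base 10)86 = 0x56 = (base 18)4e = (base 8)126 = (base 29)2s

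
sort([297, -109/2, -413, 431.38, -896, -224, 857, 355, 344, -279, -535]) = [-896, -535, -413, -279, -224, -109/2, 297, 344, 355, 431.38, 857]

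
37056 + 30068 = 67124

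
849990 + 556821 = 1406811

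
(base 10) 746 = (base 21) 1eb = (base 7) 2114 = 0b1011101010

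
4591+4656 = 9247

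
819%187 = 71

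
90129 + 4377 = 94506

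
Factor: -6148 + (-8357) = -1*3^1*5^1*967^1 = -14505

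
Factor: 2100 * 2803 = 2^2 * 3^1 * 5^2 * 7^1 * 2803^1 = 5886300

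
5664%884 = 360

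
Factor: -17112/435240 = -1*3^(-2)*5^(-1)*13^(-1)*23^1 = -23/585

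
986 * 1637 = 1614082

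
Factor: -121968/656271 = -1 * 2^4 * 11^1 * 947^(-1) = -176/947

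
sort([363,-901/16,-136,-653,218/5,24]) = [-653,-136,-901/16,24,218/5,363]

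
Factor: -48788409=-1*3^1*19^1*855937^1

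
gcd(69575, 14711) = 1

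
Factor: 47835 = 3^2*5^1*1063^1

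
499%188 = 123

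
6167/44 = 140 + 7/44≈140.16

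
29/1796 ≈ 0.0161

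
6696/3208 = 837/401 ≈ 2.09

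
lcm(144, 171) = 2736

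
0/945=0=0.00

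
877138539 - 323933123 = 553205416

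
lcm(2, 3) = 6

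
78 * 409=31902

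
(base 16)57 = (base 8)127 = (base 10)87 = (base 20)47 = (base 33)2l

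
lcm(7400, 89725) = 717800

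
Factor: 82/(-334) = -1 * 41^1 * 167^(-1) = -41/167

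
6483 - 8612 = -2129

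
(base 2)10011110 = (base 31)53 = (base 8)236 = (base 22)74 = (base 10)158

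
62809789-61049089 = 1760700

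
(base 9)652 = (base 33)g5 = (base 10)533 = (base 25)l8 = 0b1000010101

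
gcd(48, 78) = 6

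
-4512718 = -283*15946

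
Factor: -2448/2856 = -1*2^1*3^1*7^(-1) = -6/7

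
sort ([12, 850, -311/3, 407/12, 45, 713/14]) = [-311/3, 12, 407/12, 45, 713/14, 850]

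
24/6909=8/2303 ≈ 0.00347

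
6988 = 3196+3792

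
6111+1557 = 7668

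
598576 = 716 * 836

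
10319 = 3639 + 6680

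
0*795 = 0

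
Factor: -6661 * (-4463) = 4463^1 * 6661^1 = 29728043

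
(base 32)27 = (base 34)23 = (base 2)1000111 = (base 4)1013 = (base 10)71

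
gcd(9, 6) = 3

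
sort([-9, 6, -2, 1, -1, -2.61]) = [-9, -2.61, -2, -1, 1, 6]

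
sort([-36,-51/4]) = [-36,-51/4]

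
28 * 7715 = 216020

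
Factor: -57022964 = -1*2^2*17^1*41^1*113^1*181^1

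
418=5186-4768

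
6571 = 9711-3140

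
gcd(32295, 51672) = 6459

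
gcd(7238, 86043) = 1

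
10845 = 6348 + 4497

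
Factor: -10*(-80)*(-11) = -1*2^5*5^2*11^1 = -8800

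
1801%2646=1801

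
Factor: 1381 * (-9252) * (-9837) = 2^2 * 3^4 * 257^1 * 1093^1 * 1381^1 = 125687467044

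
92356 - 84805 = 7551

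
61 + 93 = 154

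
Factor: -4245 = -1 * 3^1 * 5^1 * 283^1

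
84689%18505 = 10669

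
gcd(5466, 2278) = 2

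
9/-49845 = -3/16615 ≈ -0.000181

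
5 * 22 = 110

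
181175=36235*5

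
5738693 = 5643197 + 95496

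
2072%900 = 272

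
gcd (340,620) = 20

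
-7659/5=-1531-4/5=-1531.80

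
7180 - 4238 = 2942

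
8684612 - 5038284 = 3646328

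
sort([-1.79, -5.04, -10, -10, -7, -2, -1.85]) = [-10, -10, -7, -5.04, -2, -1.85, -1.79]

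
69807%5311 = 764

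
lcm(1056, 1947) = 62304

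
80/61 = 1 + 19/61 ≈ 1.31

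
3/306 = 1/102 ≈ 0.00980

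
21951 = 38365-16414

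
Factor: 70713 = 3^6*97^1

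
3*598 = 1794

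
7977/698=11 + 299/698 ≈ 11.43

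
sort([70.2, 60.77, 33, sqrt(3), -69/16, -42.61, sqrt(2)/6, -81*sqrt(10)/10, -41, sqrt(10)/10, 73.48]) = [-42.61, -41, -81*sqrt(10)/10, -69/16, sqrt(2)/6, sqrt(10)/10, sqrt(3), 33, 60.77, 70.2, 73.48]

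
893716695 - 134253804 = 759462891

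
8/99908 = 2/24977 ≈ 0.0000801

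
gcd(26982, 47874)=6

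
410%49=18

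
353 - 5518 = -5165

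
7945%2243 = 1216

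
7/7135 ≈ 0.000981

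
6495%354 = 123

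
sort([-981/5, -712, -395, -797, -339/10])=[-797, -712, -395, -981/5, -339/10]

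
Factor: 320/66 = 2^5 * 3^(-1) * 5^1 * 11^(-1) = 160/33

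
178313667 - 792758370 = -614444703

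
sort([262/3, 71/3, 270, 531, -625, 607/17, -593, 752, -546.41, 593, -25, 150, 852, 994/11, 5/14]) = [-625, -593, -546.41, -25, 5/14, 71/3, 607/17, 262/3, 994/11, 150, 270, 531, 593, 752, 852]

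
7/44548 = 1/6364 ≈ 0.000157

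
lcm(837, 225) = 20925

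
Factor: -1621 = -1*1621^1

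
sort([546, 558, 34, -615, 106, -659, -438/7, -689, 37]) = [-689, -659, -615, -438/7, 34, 37, 106, 546, 558]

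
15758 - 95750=-79992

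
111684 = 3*37228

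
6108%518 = 410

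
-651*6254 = -4071354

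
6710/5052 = 1 + 829/2526 ≈ 1.33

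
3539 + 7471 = 11010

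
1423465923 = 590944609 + 832521314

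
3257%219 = 191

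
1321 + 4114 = 5435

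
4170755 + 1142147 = 5312902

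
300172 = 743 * 404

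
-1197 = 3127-4324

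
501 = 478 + 23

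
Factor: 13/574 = 2^(-1) * 7^(-1) * 13^1 * 41^(-1)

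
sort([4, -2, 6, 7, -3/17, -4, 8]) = [-4, -2, -3/17, 4, 6, 7, 8]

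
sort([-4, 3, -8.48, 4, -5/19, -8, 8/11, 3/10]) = [-8.48, -8, -4, -5/19, 3/10, 8/11, 3, 4]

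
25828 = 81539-55711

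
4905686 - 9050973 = -4145287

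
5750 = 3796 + 1954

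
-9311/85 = -109 - 46/85 ≈ -109.54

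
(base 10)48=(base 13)39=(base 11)44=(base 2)110000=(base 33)1f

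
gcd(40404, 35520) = 444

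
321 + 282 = 603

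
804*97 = 77988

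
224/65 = 3 + 29/65 ≈ 3.45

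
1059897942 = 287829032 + 772068910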